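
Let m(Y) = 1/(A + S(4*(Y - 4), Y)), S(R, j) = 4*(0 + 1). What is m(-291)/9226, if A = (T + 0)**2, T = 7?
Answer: 1/488978 ≈ 2.0451e-6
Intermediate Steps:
A = 49 (A = (7 + 0)**2 = 7**2 = 49)
S(R, j) = 4 (S(R, j) = 4*1 = 4)
m(Y) = 1/53 (m(Y) = 1/(49 + 4) = 1/53)
m(-291)/9226 = (1/53)/9226 = (1/53)*(1/9226) = 1/488978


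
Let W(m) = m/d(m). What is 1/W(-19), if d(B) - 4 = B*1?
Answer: 15/19 ≈ 0.78947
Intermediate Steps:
d(B) = 4 + B (d(B) = 4 + B*1 = 4 + B)
W(m) = m/(4 + m)
1/W(-19) = 1/(-19/(4 - 19)) = 1/(-19/(-15)) = 1/(-19*(-1/15)) = 1/(19/15) = 15/19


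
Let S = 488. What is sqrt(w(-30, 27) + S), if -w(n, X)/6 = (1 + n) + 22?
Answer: sqrt(530) ≈ 23.022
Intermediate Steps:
w(n, X) = -138 - 6*n (w(n, X) = -6*((1 + n) + 22) = -6*(23 + n) = -138 - 6*n)
sqrt(w(-30, 27) + S) = sqrt((-138 - 6*(-30)) + 488) = sqrt((-138 + 180) + 488) = sqrt(42 + 488) = sqrt(530)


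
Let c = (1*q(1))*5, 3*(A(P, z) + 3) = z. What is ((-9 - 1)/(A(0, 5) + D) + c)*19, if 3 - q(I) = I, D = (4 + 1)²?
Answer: 12920/71 ≈ 181.97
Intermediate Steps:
D = 25 (D = 5² = 25)
A(P, z) = -3 + z/3
q(I) = 3 - I
c = 10 (c = (1*(3 - 1*1))*5 = (1*(3 - 1))*5 = (1*2)*5 = 2*5 = 10)
((-9 - 1)/(A(0, 5) + D) + c)*19 = ((-9 - 1)/((-3 + (⅓)*5) + 25) + 10)*19 = (-10/((-3 + 5/3) + 25) + 10)*19 = (-10/(-4/3 + 25) + 10)*19 = (-10/71/3 + 10)*19 = (-10*3/71 + 10)*19 = (-30/71 + 10)*19 = (680/71)*19 = 12920/71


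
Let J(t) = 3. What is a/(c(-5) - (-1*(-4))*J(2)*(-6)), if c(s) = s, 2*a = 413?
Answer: 413/134 ≈ 3.0821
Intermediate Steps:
a = 413/2 (a = (½)*413 = 413/2 ≈ 206.50)
a/(c(-5) - (-1*(-4))*J(2)*(-6)) = 413/(2*(-5 - -1*(-4)*3*(-6))) = 413/(2*(-5 - 4*3*(-6))) = 413/(2*(-5 - 12*(-6))) = 413/(2*(-5 - 1*(-72))) = 413/(2*(-5 + 72)) = (413/2)/67 = (413/2)*(1/67) = 413/134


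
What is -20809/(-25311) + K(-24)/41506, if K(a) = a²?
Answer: 439138745/525279183 ≈ 0.83601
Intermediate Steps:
-20809/(-25311) + K(-24)/41506 = -20809/(-25311) + (-24)²/41506 = -20809*(-1/25311) + 576*(1/41506) = 20809/25311 + 288/20753 = 439138745/525279183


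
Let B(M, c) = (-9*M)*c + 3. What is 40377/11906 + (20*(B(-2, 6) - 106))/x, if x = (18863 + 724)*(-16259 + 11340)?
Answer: 3890260296181/1147124681418 ≈ 3.3913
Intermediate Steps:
B(M, c) = 3 - 9*M*c (B(M, c) = -9*M*c + 3 = 3 - 9*M*c)
x = -96348453 (x = 19587*(-4919) = -96348453)
40377/11906 + (20*(B(-2, 6) - 106))/x = 40377/11906 + (20*((3 - 9*(-2)*6) - 106))/(-96348453) = 40377*(1/11906) + (20*((3 + 108) - 106))*(-1/96348453) = 40377/11906 + (20*(111 - 106))*(-1/96348453) = 40377/11906 + (20*5)*(-1/96348453) = 40377/11906 + 100*(-1/96348453) = 40377/11906 - 100/96348453 = 3890260296181/1147124681418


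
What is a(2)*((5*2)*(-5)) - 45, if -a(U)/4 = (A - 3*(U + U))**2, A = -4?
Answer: 51155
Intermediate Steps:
a(U) = -4*(-4 - 6*U)**2 (a(U) = -4*(-4 - 3*(U + U))**2 = -4*(-4 - 6*U)**2)
a(2)*((5*2)*(-5)) - 45 = (-16*(2 + 3*2)**2)*((5*2)*(-5)) - 45 = (-16*(2 + 6)**2)*(10*(-5)) - 45 = -16*8**2*(-50) - 45 = -16*64*(-50) - 45 = -1024*(-50) - 45 = 51200 - 45 = 51155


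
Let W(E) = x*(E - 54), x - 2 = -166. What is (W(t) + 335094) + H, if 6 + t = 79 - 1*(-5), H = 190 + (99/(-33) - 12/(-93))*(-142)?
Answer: 10284426/31 ≈ 3.3176e+5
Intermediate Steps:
x = -164 (x = 2 - 166 = -164)
H = 18528/31 (H = 190 + (99*(-1/33) - 12*(-1/93))*(-142) = 190 + (-3 + 4/31)*(-142) = 190 - 89/31*(-142) = 190 + 12638/31 = 18528/31 ≈ 597.68)
t = 78 (t = -6 + (79 - 1*(-5)) = -6 + (79 + 5) = -6 + 84 = 78)
W(E) = 8856 - 164*E (W(E) = -164*(E - 54) = -164*(-54 + E) = 8856 - 164*E)
(W(t) + 335094) + H = ((8856 - 164*78) + 335094) + 18528/31 = ((8856 - 12792) + 335094) + 18528/31 = (-3936 + 335094) + 18528/31 = 331158 + 18528/31 = 10284426/31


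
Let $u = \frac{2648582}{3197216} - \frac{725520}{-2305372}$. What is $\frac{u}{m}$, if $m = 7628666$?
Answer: $\frac{1053201366853}{7028644951778974304} \approx 1.4984 \cdot 10^{-7}$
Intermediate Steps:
$u = \frac{1053201366853}{921346530544}$ ($u = 2648582 \cdot \frac{1}{3197216} - - \frac{181380}{576343} = \frac{1324291}{1598608} + \frac{181380}{576343} = \frac{1053201366853}{921346530544} \approx 1.1431$)
$\frac{u}{m} = \frac{1053201366853}{921346530544 \cdot 7628666} = \frac{1053201366853}{921346530544} \cdot \frac{1}{7628666} = \frac{1053201366853}{7028644951778974304}$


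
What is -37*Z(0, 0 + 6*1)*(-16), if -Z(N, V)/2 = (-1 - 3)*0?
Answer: 0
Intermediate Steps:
Z(N, V) = 0 (Z(N, V) = -2*(-1 - 3)*0 = -(-8)*0 = -2*0 = 0)
-37*Z(0, 0 + 6*1)*(-16) = -37*0*(-16) = 0*(-16) = 0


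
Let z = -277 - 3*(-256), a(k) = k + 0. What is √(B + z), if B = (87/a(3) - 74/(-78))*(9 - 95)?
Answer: I*√3170661/39 ≈ 45.657*I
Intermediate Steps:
a(k) = k
z = 491 (z = -277 + 768 = 491)
B = -100448/39 (B = (87/3 - 74/(-78))*(9 - 95) = (87*(⅓) - 74*(-1/78))*(-86) = (29 + 37/39)*(-86) = (1168/39)*(-86) = -100448/39 ≈ -2575.6)
√(B + z) = √(-100448/39 + 491) = √(-81299/39) = I*√3170661/39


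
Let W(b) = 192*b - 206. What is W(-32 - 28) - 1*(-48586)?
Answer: 36860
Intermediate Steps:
W(b) = -206 + 192*b
W(-32 - 28) - 1*(-48586) = (-206 + 192*(-32 - 28)) - 1*(-48586) = (-206 + 192*(-60)) + 48586 = (-206 - 11520) + 48586 = -11726 + 48586 = 36860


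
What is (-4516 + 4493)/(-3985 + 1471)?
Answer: 23/2514 ≈ 0.0091488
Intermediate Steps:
(-4516 + 4493)/(-3985 + 1471) = -23/(-2514) = -23*(-1/2514) = 23/2514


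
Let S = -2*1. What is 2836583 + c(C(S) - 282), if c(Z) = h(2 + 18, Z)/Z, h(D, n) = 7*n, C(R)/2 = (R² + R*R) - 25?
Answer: 2836590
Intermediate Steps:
S = -2
C(R) = -50 + 4*R² (C(R) = 2*((R² + R*R) - 25) = 2*((R² + R²) - 25) = 2*(2*R² - 25) = 2*(-25 + 2*R²) = -50 + 4*R²)
c(Z) = 7 (c(Z) = (7*Z)/Z = 7)
2836583 + c(C(S) - 282) = 2836583 + 7 = 2836590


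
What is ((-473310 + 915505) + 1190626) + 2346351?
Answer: 3979172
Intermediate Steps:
((-473310 + 915505) + 1190626) + 2346351 = (442195 + 1190626) + 2346351 = 1632821 + 2346351 = 3979172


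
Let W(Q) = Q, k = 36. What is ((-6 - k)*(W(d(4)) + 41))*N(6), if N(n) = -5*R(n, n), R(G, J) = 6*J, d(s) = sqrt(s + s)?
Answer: 309960 + 15120*sqrt(2) ≈ 3.3134e+5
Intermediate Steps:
d(s) = sqrt(2)*sqrt(s) (d(s) = sqrt(2*s) = sqrt(2)*sqrt(s))
N(n) = -30*n
((-6 - k)*(W(d(4)) + 41))*N(6) = ((-6 - 1*36)*(sqrt(2)*sqrt(4) + 41))*(-30*6) = ((-6 - 36)*(sqrt(2)*2 + 41))*(-180) = -42*(2*sqrt(2) + 41)*(-180) = -42*(41 + 2*sqrt(2))*(-180) = (-1722 - 84*sqrt(2))*(-180) = 309960 + 15120*sqrt(2)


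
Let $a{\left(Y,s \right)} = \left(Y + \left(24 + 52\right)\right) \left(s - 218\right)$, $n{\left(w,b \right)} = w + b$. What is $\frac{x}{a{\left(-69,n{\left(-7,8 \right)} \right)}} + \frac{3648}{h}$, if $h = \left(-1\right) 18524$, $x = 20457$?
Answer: $- \frac{96121695}{7034489} \approx -13.664$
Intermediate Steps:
$n{\left(w,b \right)} = b + w$
$a{\left(Y,s \right)} = \left(-218 + s\right) \left(76 + Y\right)$ ($a{\left(Y,s \right)} = \left(Y + 76\right) \left(-218 + s\right) = \left(76 + Y\right) \left(-218 + s\right) = \left(-218 + s\right) \left(76 + Y\right)$)
$h = -18524$
$\frac{x}{a{\left(-69,n{\left(-7,8 \right)} \right)}} + \frac{3648}{h} = \frac{20457}{-16568 - -15042 + 76 \left(8 - 7\right) - 69 \left(8 - 7\right)} + \frac{3648}{-18524} = \frac{20457}{-16568 + 15042 + 76 \cdot 1 - 69} + 3648 \left(- \frac{1}{18524}\right) = \frac{20457}{-16568 + 15042 + 76 - 69} - \frac{912}{4631} = \frac{20457}{-1519} - \frac{912}{4631} = 20457 \left(- \frac{1}{1519}\right) - \frac{912}{4631} = - \frac{20457}{1519} - \frac{912}{4631} = - \frac{96121695}{7034489}$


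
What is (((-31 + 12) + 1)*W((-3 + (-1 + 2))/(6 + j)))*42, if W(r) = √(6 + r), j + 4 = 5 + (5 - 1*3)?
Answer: -504*√13 ≈ -1817.2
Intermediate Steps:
j = 3 (j = -4 + (5 + (5 - 1*3)) = -4 + (5 + (5 - 3)) = -4 + (5 + 2) = -4 + 7 = 3)
(((-31 + 12) + 1)*W((-3 + (-1 + 2))/(6 + j)))*42 = (((-31 + 12) + 1)*√(6 + (-3 + (-1 + 2))/(6 + 3)))*42 = ((-19 + 1)*√(6 + (-3 + 1)/9))*42 = -18*√(6 - 2*⅑)*42 = -18*√(6 - 2/9)*42 = -12*√13*42 = -504*√13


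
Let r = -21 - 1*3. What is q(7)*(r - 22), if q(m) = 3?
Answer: -138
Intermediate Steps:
r = -24 (r = -21 - 3 = -24)
q(7)*(r - 22) = 3*(-24 - 22) = 3*(-46) = -138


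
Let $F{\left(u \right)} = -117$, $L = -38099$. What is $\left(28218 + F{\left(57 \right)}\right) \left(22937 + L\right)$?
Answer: $-426067362$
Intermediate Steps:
$\left(28218 + F{\left(57 \right)}\right) \left(22937 + L\right) = \left(28218 - 117\right) \left(22937 - 38099\right) = 28101 \left(-15162\right) = -426067362$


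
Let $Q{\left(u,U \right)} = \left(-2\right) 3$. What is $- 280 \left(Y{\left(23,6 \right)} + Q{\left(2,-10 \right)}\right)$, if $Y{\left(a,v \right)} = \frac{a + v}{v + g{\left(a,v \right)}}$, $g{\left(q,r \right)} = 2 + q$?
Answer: $\frac{43960}{31} \approx 1418.1$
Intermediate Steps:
$Y{\left(a,v \right)} = \frac{a + v}{2 + a + v}$ ($Y{\left(a,v \right)} = \frac{a + v}{v + \left(2 + a\right)} = \frac{a + v}{2 + a + v}$)
$Q{\left(u,U \right)} = -6$
$- 280 \left(Y{\left(23,6 \right)} + Q{\left(2,-10 \right)}\right) = - 280 \left(\frac{23 + 6}{2 + 23 + 6} - 6\right) = - 280 \left(\frac{1}{31} \cdot 29 - 6\right) = - 280 \left(\frac{29}{31} - 6\right) = \left(-280\right) \left(- \frac{157}{31}\right) = \frac{43960}{31}$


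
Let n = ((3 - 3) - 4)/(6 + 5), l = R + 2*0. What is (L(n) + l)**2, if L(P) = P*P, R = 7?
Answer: 744769/14641 ≈ 50.869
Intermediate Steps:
l = 7 (l = 7 + 2*0 = 7 + 0 = 7)
n = -4/11 (n = (0 - 4)/11 = -4*1/11 = -4/11 ≈ -0.36364)
L(P) = P**2
(L(n) + l)**2 = ((-4/11)**2 + 7)**2 = (16/121 + 7)**2 = (863/121)**2 = 744769/14641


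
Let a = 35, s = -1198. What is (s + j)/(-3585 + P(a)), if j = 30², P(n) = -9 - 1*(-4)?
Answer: 149/1795 ≈ 0.083008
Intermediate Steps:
P(n) = -5 (P(n) = -9 + 4 = -5)
j = 900
(s + j)/(-3585 + P(a)) = (-1198 + 900)/(-3585 - 5) = -298/(-3590) = -298*(-1/3590) = 149/1795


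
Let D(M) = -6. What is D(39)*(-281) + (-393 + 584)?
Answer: 1877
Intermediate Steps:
D(39)*(-281) + (-393 + 584) = -6*(-281) + (-393 + 584) = 1686 + 191 = 1877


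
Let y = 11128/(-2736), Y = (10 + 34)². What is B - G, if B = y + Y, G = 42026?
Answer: -13712171/342 ≈ -40094.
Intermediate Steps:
Y = 1936 (Y = 44² = 1936)
y = -1391/342 (y = 11128*(-1/2736) = -1391/342 ≈ -4.0673)
B = 660721/342 (B = -1391/342 + 1936 = 660721/342 ≈ 1931.9)
B - G = 660721/342 - 1*42026 = 660721/342 - 42026 = -13712171/342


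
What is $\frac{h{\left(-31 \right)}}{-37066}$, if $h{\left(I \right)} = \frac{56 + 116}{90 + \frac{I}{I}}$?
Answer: $- \frac{2}{39221} \approx -5.0993 \cdot 10^{-5}$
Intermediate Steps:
$h{\left(I \right)} = \frac{172}{91}$ ($h{\left(I \right)} = \frac{172}{90 + 1} = \frac{172}{91}$)
$\frac{h{\left(-31 \right)}}{-37066} = \frac{172}{91 \left(-37066\right)} = \frac{172}{91} \left(- \frac{1}{37066}\right) = - \frac{2}{39221}$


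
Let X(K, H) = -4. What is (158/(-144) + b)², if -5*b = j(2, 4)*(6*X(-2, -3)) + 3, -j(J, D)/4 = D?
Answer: 798571081/129600 ≈ 6161.8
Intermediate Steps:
j(J, D) = -4*D
b = -387/5 (b = -((-4*4)*(6*(-4)) + 3)/5 = -(-16*(-24) + 3)/5 = -(384 + 3)/5 = -⅕*387 = -387/5 ≈ -77.400)
(158/(-144) + b)² = (158/(-144) - 387/5)² = (158*(-1/144) - 387/5)² = (-79/72 - 387/5)² = (-28259/360)² = 798571081/129600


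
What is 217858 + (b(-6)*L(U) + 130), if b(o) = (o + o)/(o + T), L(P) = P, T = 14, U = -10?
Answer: 218003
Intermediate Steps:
b(o) = 2*o/(14 + o) (b(o) = (o + o)/(o + 14) = (2*o)/(14 + o) = 2*o/(14 + o))
217858 + (b(-6)*L(U) + 130) = 217858 + ((2*(-6)/(14 - 6))*(-10) + 130) = 217858 + ((2*(-6)/8)*(-10) + 130) = 217858 + ((2*(-6)*(⅛))*(-10) + 130) = 217858 + (-3/2*(-10) + 130) = 217858 + (15 + 130) = 217858 + 145 = 218003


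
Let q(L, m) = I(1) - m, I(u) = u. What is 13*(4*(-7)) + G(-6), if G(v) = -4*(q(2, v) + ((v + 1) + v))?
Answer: -348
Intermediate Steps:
q(L, m) = 1 - m
G(v) = -8 - 4*v (G(v) = -4*((1 - v) + ((v + 1) + v)) = -4*((1 - v) + ((1 + v) + v)) = -4*((1 - v) + (1 + 2*v)) = -4*(2 + v) = -8 - 4*v)
13*(4*(-7)) + G(-6) = 13*(4*(-7)) + (-8 - 4*(-6)) = 13*(-28) + (-8 + 24) = -364 + 16 = -348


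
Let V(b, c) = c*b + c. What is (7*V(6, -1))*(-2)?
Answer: 98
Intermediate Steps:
V(b, c) = c + b*c (V(b, c) = b*c + c = c + b*c)
(7*V(6, -1))*(-2) = (7*(-(1 + 6)))*(-2) = (7*(-1*7))*(-2) = (7*(-7))*(-2) = -49*(-2) = 98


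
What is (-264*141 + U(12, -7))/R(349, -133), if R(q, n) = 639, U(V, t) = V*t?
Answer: -12436/213 ≈ -58.385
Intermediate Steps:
(-264*141 + U(12, -7))/R(349, -133) = (-264*141 + 12*(-7))/639 = (-37224 - 84)*(1/639) = -37308*1/639 = -12436/213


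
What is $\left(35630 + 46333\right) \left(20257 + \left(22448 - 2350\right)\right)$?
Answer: $3307616865$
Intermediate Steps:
$\left(35630 + 46333\right) \left(20257 + \left(22448 - 2350\right)\right) = 81963 \left(20257 + \left(22448 - 2350\right)\right) = 81963 \left(20257 + 20098\right) = 81963 \cdot 40355 = 3307616865$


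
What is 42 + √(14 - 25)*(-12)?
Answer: 42 - 12*I*√11 ≈ 42.0 - 39.799*I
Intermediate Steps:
42 + √(14 - 25)*(-12) = 42 + √(-11)*(-12) = 42 + (I*√11)*(-12) = 42 - 12*I*√11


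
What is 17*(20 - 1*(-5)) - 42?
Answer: 383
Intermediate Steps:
17*(20 - 1*(-5)) - 42 = 17*(20 + 5) - 42 = 17*25 - 42 = 425 - 42 = 383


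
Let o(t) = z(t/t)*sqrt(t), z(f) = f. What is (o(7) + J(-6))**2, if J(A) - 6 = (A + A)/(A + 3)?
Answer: 107 + 20*sqrt(7) ≈ 159.92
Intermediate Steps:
J(A) = 6 + 2*A/(3 + A) (J(A) = 6 + (A + A)/(A + 3) = 6 + (2*A)/(3 + A) = 6 + 2*A/(3 + A))
o(t) = sqrt(t) (o(t) = (t/t)*sqrt(t) = 1*sqrt(t) = sqrt(t))
(o(7) + J(-6))**2 = (sqrt(7) + 2*(9 + 4*(-6))/(3 - 6))**2 = (sqrt(7) + 2*(9 - 24)/(-3))**2 = (sqrt(7) + 2*(-1/3)*(-15))**2 = (sqrt(7) + 10)**2 = (10 + sqrt(7))**2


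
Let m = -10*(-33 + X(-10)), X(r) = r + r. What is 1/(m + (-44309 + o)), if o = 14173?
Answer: -1/29606 ≈ -3.3777e-5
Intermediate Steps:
X(r) = 2*r
m = 530 (m = -10*(-33 + 2*(-10)) = -10*(-33 - 20) = -10*(-53) = 530)
1/(m + (-44309 + o)) = 1/(530 + (-44309 + 14173)) = 1/(530 - 30136) = 1/(-29606) = -1/29606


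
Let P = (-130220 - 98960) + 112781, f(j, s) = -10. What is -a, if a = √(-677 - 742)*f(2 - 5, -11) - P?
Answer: -116399 + 10*I*√1419 ≈ -1.164e+5 + 376.7*I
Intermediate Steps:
P = -116399 (P = -229180 + 112781 = -116399)
a = 116399 - 10*I*√1419 (a = √(-677 - 742)*(-10) - 1*(-116399) = √(-1419)*(-10) + 116399 = (I*√1419)*(-10) + 116399 = -10*I*√1419 + 116399 = 116399 - 10*I*√1419 ≈ 1.164e+5 - 376.7*I)
-a = -(116399 - 10*I*√1419) = -116399 + 10*I*√1419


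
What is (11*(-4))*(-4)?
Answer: 176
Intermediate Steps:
(11*(-4))*(-4) = -44*(-4) = 176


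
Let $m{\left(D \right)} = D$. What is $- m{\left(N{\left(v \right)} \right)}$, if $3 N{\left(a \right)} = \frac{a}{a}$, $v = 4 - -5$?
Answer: $- \frac{1}{3} \approx -0.33333$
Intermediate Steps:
$v = 9$ ($v = 4 + 5 = 9$)
$N{\left(a \right)} = \frac{1}{3}$ ($N{\left(a \right)} = \frac{a \frac{1}{a}}{3} = \frac{1}{3} \cdot 1 = \frac{1}{3}$)
$- m{\left(N{\left(v \right)} \right)} = \left(-1\right) \frac{1}{3} = - \frac{1}{3}$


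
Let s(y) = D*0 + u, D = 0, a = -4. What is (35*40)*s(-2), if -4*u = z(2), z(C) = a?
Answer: 1400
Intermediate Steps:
z(C) = -4
u = 1 (u = -¼*(-4) = 1)
s(y) = 1 (s(y) = 0*0 + 1 = 0 + 1 = 1)
(35*40)*s(-2) = (35*40)*1 = 1400*1 = 1400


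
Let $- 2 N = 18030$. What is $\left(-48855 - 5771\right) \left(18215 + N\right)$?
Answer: $-502559200$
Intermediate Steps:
$N = -9015$ ($N = \left(- \frac{1}{2}\right) 18030 = -9015$)
$\left(-48855 - 5771\right) \left(18215 + N\right) = \left(-48855 - 5771\right) \left(18215 - 9015\right) = \left(-54626\right) 9200 = -502559200$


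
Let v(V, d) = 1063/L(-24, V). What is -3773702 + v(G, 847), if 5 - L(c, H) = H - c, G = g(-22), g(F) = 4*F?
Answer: -260384375/69 ≈ -3.7737e+6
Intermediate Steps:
G = -88 (G = 4*(-22) = -88)
L(c, H) = 5 + c - H (L(c, H) = 5 - (H - c) = 5 + (c - H) = 5 + c - H)
v(V, d) = 1063/(-19 - V) (v(V, d) = 1063/(5 - 24 - V) = 1063/(-19 - V))
-3773702 + v(G, 847) = -3773702 - 1063/(19 - 88) = -3773702 - 1063/(-69) = -3773702 - 1063*(-1/69) = -3773702 + 1063/69 = -260384375/69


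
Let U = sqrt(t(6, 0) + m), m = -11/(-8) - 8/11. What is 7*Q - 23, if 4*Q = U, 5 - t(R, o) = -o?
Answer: -23 + 7*sqrt(10934)/176 ≈ -18.841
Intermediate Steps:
t(R, o) = 5 + o (t(R, o) = 5 - (-1)*o = 5 + o)
m = 57/88 (m = -11*(-1/8) - 8*1/11 = 11/8 - 8/11 = 57/88 ≈ 0.64773)
U = sqrt(10934)/44 (U = sqrt((5 + 0) + 57/88) = sqrt(5 + 57/88) = sqrt(497/88) = sqrt(10934)/44 ≈ 2.3765)
Q = sqrt(10934)/176 (Q = (sqrt(10934)/44)/4 = sqrt(10934)/176 ≈ 0.59412)
7*Q - 23 = 7*(sqrt(10934)/176) - 23 = 7*sqrt(10934)/176 - 23 = -23 + 7*sqrt(10934)/176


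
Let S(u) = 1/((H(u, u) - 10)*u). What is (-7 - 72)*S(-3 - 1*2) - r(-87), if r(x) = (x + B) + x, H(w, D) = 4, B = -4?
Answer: 5261/30 ≈ 175.37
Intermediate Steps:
S(u) = -1/(6*u) (S(u) = 1/((4 - 10)*u) = 1/((-6)*u) = -1/(6*u))
r(x) = -4 + 2*x (r(x) = (x - 4) + x = (-4 + x) + x = -4 + 2*x)
(-7 - 72)*S(-3 - 1*2) - r(-87) = (-7 - 72)*(-1/(6*(-3 - 1*2))) - (-4 + 2*(-87)) = -(-79)/(6*(-3 - 2)) - (-4 - 174) = -(-79)/(6*(-5)) - 1*(-178) = -(-79)*(-1)/(6*5) + 178 = -79*1/30 + 178 = -79/30 + 178 = 5261/30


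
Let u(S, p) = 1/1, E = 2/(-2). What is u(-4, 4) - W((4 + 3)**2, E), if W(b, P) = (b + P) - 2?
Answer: -45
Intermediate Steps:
E = -1 (E = 2*(-1/2) = -1)
u(S, p) = 1
W(b, P) = -2 + P + b (W(b, P) = (P + b) - 2 = -2 + P + b)
u(-4, 4) - W((4 + 3)**2, E) = 1 - (-2 - 1 + (4 + 3)**2) = 1 - (-2 - 1 + 7**2) = 1 - (-2 - 1 + 49) = 1 - 1*46 = 1 - 46 = -45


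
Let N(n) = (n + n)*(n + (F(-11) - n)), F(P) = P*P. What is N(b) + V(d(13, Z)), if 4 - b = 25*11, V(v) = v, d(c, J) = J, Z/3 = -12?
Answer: -65618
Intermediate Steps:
Z = -36 (Z = 3*(-12) = -36)
F(P) = P²
b = -271 (b = 4 - 25*11 = 4 - 1*275 = 4 - 275 = -271)
N(n) = 242*n (N(n) = (n + n)*(n + ((-11)² - n)) = (2*n)*(n + (121 - n)) = (2*n)*121 = 242*n)
N(b) + V(d(13, Z)) = 242*(-271) - 36 = -65582 - 36 = -65618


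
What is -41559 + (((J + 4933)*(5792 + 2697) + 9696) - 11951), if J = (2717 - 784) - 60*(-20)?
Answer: 68428460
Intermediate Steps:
J = 3133 (J = 1933 + 1200 = 3133)
-41559 + (((J + 4933)*(5792 + 2697) + 9696) - 11951) = -41559 + (((3133 + 4933)*(5792 + 2697) + 9696) - 11951) = -41559 + ((8066*8489 + 9696) - 11951) = -41559 + ((68472274 + 9696) - 11951) = -41559 + (68481970 - 11951) = -41559 + 68470019 = 68428460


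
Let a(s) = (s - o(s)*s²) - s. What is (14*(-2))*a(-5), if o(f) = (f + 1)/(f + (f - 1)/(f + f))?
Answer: 7000/11 ≈ 636.36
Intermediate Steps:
o(f) = (1 + f)/(f + (-1 + f)/(2*f)) (o(f) = (1 + f)/(f + (-1 + f)/((2*f))) = (1 + f)/(f + (-1 + f)*(1/(2*f))) = (1 + f)/(f + (-1 + f)/(2*f)))
a(s) = -2*s³/(-1 + 2*s) (a(s) = (s - 2*s/(-1 + 2*s)*s²) - s = (s - 2*s³/(-1 + 2*s)) - s = -2*s³/(-1 + 2*s))
(14*(-2))*a(-5) = (14*(-2))*(-2*(-5)³/(-1 + 2*(-5))) = -(-56)*(-125)/(-1 - 10) = -(-56)*(-125)/(-11) = -(-56)*(-125)*(-1)/11 = -28*(-250/11) = 7000/11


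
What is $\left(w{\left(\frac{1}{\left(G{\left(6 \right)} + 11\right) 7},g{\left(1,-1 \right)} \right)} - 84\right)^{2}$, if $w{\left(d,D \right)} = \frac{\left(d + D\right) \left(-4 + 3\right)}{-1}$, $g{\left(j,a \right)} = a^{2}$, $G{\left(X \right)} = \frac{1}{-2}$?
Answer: $\frac{148815601}{21609} \approx 6886.7$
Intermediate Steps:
$G{\left(X \right)} = - \frac{1}{2}$
$w{\left(d,D \right)} = D + d$ ($w{\left(d,D \right)} = \left(D + d\right) \left(-1\right) \left(-1\right) = \left(- D - d\right) \left(-1\right) = D + d$)
$\left(w{\left(\frac{1}{\left(G{\left(6 \right)} + 11\right) 7},g{\left(1,-1 \right)} \right)} - 84\right)^{2} = \left(\left(\left(-1\right)^{2} + \frac{1}{\left(- \frac{1}{2} + 11\right) 7}\right) - 84\right)^{2} = \left(\left(1 + \frac{1}{\frac{21}{2}} \cdot \frac{1}{7}\right) - 84\right)^{2} = \left(\left(1 + \frac{2}{21} \cdot \frac{1}{7}\right) - 84\right)^{2} = \left(\left(1 + \frac{2}{147}\right) - 84\right)^{2} = \left(\frac{149}{147} - 84\right)^{2} = \left(- \frac{12199}{147}\right)^{2} = \frac{148815601}{21609}$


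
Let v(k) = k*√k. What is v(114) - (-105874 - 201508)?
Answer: 307382 + 114*√114 ≈ 3.0860e+5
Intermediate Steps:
v(k) = k^(3/2)
v(114) - (-105874 - 201508) = 114^(3/2) - (-105874 - 201508) = 114*√114 - 1*(-307382) = 114*√114 + 307382 = 307382 + 114*√114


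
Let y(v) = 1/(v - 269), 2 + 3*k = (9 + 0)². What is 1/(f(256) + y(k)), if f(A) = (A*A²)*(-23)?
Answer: -728/280917704707 ≈ -2.5915e-9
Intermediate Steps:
k = 79/3 (k = -⅔ + (9 + 0)²/3 = -⅔ + (⅓)*9² = -⅔ + (⅓)*81 = -⅔ + 27 = 79/3 ≈ 26.333)
f(A) = -23*A³ (f(A) = A³*(-23) = -23*A³)
y(v) = 1/(-269 + v)
1/(f(256) + y(k)) = 1/(-23*256³ + 1/(-269 + 79/3)) = 1/(-23*16777216 + 1/(-728/3)) = 1/(-385875968 - 3/728) = 1/(-280917704707/728) = -728/280917704707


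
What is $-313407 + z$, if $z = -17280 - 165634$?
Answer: $-496321$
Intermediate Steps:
$z = -182914$ ($z = -17280 - 165634 = -182914$)
$-313407 + z = -313407 - 182914 = -496321$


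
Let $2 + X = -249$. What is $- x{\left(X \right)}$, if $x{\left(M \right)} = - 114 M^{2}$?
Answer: $7182114$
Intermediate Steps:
$X = -251$ ($X = -2 - 249 = -251$)
$- x{\left(X \right)} = - \left(-114\right) \left(-251\right)^{2} = - \left(-114\right) 63001 = \left(-1\right) \left(-7182114\right) = 7182114$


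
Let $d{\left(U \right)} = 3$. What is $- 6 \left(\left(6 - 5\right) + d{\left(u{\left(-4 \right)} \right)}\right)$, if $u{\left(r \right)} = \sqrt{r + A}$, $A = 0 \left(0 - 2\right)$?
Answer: $-24$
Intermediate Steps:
$A = 0$ ($A = 0 \left(-2\right) = 0$)
$u{\left(r \right)} = \sqrt{r}$ ($u{\left(r \right)} = \sqrt{r + 0} = \sqrt{r}$)
$- 6 \left(\left(6 - 5\right) + d{\left(u{\left(-4 \right)} \right)}\right) = - 6 \left(\left(6 - 5\right) + 3\right) = - 6 \left(1 + 3\right) = \left(-6\right) 4 = -24$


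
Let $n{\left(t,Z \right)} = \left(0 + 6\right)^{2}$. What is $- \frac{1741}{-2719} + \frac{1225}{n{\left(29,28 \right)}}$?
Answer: $\frac{3393451}{97884} \approx 34.668$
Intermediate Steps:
$n{\left(t,Z \right)} = 36$ ($n{\left(t,Z \right)} = 6^{2} = 36$)
$- \frac{1741}{-2719} + \frac{1225}{n{\left(29,28 \right)}} = - \frac{1741}{-2719} + \frac{1225}{36} = \left(-1741\right) \left(- \frac{1}{2719}\right) + 1225 \cdot \frac{1}{36} = \frac{1741}{2719} + \frac{1225}{36} = \frac{3393451}{97884}$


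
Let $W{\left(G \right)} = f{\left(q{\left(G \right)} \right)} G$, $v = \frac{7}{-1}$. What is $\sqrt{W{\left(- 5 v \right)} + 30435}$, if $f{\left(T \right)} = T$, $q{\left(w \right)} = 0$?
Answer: $\sqrt{30435} \approx 174.46$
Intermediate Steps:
$v = -7$ ($v = 7 \left(-1\right) = -7$)
$W{\left(G \right)} = 0$ ($W{\left(G \right)} = 0 G = 0$)
$\sqrt{W{\left(- 5 v \right)} + 30435} = \sqrt{0 + 30435} = \sqrt{30435}$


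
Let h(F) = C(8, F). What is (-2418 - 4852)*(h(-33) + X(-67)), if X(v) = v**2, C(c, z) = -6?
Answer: -32591410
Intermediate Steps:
h(F) = -6
(-2418 - 4852)*(h(-33) + X(-67)) = (-2418 - 4852)*(-6 + (-67)**2) = -7270*(-6 + 4489) = -7270*4483 = -32591410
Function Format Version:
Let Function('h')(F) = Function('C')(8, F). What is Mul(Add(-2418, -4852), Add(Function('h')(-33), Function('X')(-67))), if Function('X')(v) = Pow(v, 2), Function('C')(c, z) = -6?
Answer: -32591410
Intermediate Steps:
Function('h')(F) = -6
Mul(Add(-2418, -4852), Add(Function('h')(-33), Function('X')(-67))) = Mul(Add(-2418, -4852), Add(-6, Pow(-67, 2))) = Mul(-7270, Add(-6, 4489)) = Mul(-7270, 4483) = -32591410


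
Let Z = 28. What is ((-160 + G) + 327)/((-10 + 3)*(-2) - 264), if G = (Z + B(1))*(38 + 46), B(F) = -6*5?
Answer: 1/250 ≈ 0.0040000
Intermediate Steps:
B(F) = -30
G = -168 (G = (28 - 30)*(38 + 46) = -2*84 = -168)
((-160 + G) + 327)/((-10 + 3)*(-2) - 264) = ((-160 - 168) + 327)/((-10 + 3)*(-2) - 264) = (-328 + 327)/(-7*(-2) - 264) = -1/(14 - 264) = -1/(-250) = -1*(-1/250) = 1/250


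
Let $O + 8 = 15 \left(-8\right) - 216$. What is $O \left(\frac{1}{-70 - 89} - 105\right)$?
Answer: $\frac{5743424}{159} \approx 36122.0$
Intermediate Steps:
$O = -344$ ($O = -8 + \left(15 \left(-8\right) - 216\right) = -8 - 336 = -344$)
$O \left(\frac{1}{-70 - 89} - 105\right) = - 344 \left(\frac{1}{-70 - 89} - 105\right) = - 344 \left(\frac{1}{-159} - 105\right) = - 344 \left(- \frac{1}{159} - 105\right) = \left(-344\right) \left(- \frac{16696}{159}\right) = \frac{5743424}{159}$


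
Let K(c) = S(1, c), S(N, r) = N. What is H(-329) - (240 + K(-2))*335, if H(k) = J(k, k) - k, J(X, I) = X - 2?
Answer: -80737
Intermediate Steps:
K(c) = 1
J(X, I) = -2 + X
H(k) = -2 (H(k) = (-2 + k) - k = -2)
H(-329) - (240 + K(-2))*335 = -2 - (240 + 1)*335 = -2 - 241*335 = -2 - 1*80735 = -2 - 80735 = -80737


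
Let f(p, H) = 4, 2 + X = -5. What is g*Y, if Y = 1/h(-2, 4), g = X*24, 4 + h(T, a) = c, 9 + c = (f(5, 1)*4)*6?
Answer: -168/83 ≈ -2.0241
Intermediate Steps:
X = -7 (X = -2 - 5 = -7)
c = 87 (c = -9 + (4*4)*6 = -9 + 16*6 = -9 + 96 = 87)
h(T, a) = 83 (h(T, a) = -4 + 87 = 83)
g = -168 (g = -7*24 = -168)
Y = 1/83 ≈ 0.012048
g*Y = -168*1/83 = -168/83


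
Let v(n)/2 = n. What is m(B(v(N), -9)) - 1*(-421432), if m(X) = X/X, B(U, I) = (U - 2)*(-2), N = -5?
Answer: 421433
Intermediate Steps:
v(n) = 2*n
B(U, I) = 4 - 2*U (B(U, I) = (-2 + U)*(-2) = 4 - 2*U)
m(X) = 1
m(B(v(N), -9)) - 1*(-421432) = 1 - 1*(-421432) = 1 + 421432 = 421433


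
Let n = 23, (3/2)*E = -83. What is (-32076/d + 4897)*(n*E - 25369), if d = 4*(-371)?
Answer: -145847619550/1113 ≈ -1.3104e+8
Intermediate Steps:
E = -166/3 (E = (⅔)*(-83) = -166/3 ≈ -55.333)
d = -1484
(-32076/d + 4897)*(n*E - 25369) = (-32076/(-1484) + 4897)*(23*(-166/3) - 25369) = (-32076*(-1/1484) + 4897)*(-3818/3 - 25369) = (8019/371 + 4897)*(-79925/3) = (1824806/371)*(-79925/3) = -145847619550/1113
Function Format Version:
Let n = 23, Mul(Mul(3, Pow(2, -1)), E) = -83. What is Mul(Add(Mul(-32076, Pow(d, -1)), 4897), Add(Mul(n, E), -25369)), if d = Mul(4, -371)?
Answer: Rational(-145847619550, 1113) ≈ -1.3104e+8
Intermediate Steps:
E = Rational(-166, 3) (E = Mul(Rational(2, 3), -83) = Rational(-166, 3) ≈ -55.333)
d = -1484
Mul(Add(Mul(-32076, Pow(d, -1)), 4897), Add(Mul(n, E), -25369)) = Mul(Add(Mul(-32076, Pow(-1484, -1)), 4897), Add(Mul(23, Rational(-166, 3)), -25369)) = Mul(Add(Mul(-32076, Rational(-1, 1484)), 4897), Add(Rational(-3818, 3), -25369)) = Mul(Add(Rational(8019, 371), 4897), Rational(-79925, 3)) = Mul(Rational(1824806, 371), Rational(-79925, 3)) = Rational(-145847619550, 1113)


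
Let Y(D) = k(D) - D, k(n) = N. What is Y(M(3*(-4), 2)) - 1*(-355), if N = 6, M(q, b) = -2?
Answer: 363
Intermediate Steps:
k(n) = 6
Y(D) = 6 - D
Y(M(3*(-4), 2)) - 1*(-355) = (6 - 1*(-2)) - 1*(-355) = (6 + 2) + 355 = 8 + 355 = 363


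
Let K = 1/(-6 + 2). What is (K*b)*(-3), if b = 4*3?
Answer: 9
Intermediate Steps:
K = -1/4 (K = 1/(-4) = -1/4 ≈ -0.25000)
b = 12
(K*b)*(-3) = -1/4*12*(-3) = -3*(-3) = 9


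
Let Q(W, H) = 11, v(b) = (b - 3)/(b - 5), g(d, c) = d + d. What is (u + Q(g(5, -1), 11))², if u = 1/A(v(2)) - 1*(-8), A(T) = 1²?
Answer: 400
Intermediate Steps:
g(d, c) = 2*d
v(b) = (-3 + b)/(-5 + b)
A(T) = 1
u = 9 (u = 1/1 - 1*(-8) = 1 + 8 = 9)
(u + Q(g(5, -1), 11))² = (9 + 11)² = 20² = 400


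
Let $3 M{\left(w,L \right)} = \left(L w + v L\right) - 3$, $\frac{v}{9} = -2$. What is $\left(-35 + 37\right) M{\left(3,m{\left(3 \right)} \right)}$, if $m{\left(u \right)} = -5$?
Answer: $48$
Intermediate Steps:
$v = -18$ ($v = 9 \left(-2\right) = -18$)
$M{\left(w,L \right)} = -1 - 6 L + \frac{L w}{3}$ ($M{\left(w,L \right)} = \frac{\left(L w - 18 L\right) - 3}{3} = \frac{\left(- 18 L + L w\right) - 3}{3} = \frac{-3 - 18 L + L w}{3} = -1 - 6 L + \frac{L w}{3}$)
$\left(-35 + 37\right) M{\left(3,m{\left(3 \right)} \right)} = \left(-35 + 37\right) \left(-1 - -30 + \frac{1}{3} \left(-5\right) 3\right) = 2 \left(-1 + 30 - 5\right) = 2 \cdot 24 = 48$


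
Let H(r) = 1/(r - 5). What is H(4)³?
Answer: -1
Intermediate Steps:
H(r) = 1/(-5 + r)
H(4)³ = (1/(-5 + 4))³ = (1/(-1))³ = (-1)³ = -1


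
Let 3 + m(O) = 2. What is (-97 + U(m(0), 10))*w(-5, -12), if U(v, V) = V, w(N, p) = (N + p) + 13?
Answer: 348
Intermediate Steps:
m(O) = -1 (m(O) = -3 + 2 = -1)
w(N, p) = 13 + N + p
(-97 + U(m(0), 10))*w(-5, -12) = (-97 + 10)*(13 - 5 - 12) = -87*(-4) = 348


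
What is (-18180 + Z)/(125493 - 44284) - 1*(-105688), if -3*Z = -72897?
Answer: 8582822911/81209 ≈ 1.0569e+5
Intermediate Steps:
Z = 24299 (Z = -1/3*(-72897) = 24299)
(-18180 + Z)/(125493 - 44284) - 1*(-105688) = (-18180 + 24299)/(125493 - 44284) - 1*(-105688) = 6119/81209 + 105688 = 8582822911/81209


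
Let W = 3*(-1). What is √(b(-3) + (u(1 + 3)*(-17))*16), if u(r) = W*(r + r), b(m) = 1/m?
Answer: √58749/3 ≈ 80.794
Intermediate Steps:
W = -3
u(r) = -6*r (u(r) = -3*(r + r) = -6*r)
√(b(-3) + (u(1 + 3)*(-17))*16) = √(1/(-3) + (-6*(1 + 3)*(-17))*16) = √(-⅓ + (-6*4*(-17))*16) = √(-⅓ - 24*(-17)*16) = √(-⅓ + 408*16) = √(-⅓ + 6528) = √(19583/3) = √58749/3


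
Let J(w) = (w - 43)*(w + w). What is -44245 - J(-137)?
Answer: -93565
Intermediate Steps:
J(w) = 2*w*(-43 + w) (J(w) = (-43 + w)*(2*w) = 2*w*(-43 + w))
-44245 - J(-137) = -44245 - 2*(-137)*(-43 - 137) = -44245 - 2*(-137)*(-180) = -44245 - 1*49320 = -44245 - 49320 = -93565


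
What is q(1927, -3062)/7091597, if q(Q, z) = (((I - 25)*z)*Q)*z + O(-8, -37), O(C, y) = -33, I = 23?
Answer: -36134502809/7091597 ≈ -5095.4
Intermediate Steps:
q(Q, z) = -33 - 2*Q*z² (q(Q, z) = (((23 - 25)*z)*Q)*z - 33 = ((-2*z)*Q)*z - 33 = (-2*Q*z)*z - 33 = -2*Q*z² - 33 = -33 - 2*Q*z²)
q(1927, -3062)/7091597 = (-33 - 2*1927*(-3062)²)/7091597 = (-33 - 2*1927*9375844)*(1/7091597) = (-33 - 36134502776)*(1/7091597) = -36134502809*1/7091597 = -36134502809/7091597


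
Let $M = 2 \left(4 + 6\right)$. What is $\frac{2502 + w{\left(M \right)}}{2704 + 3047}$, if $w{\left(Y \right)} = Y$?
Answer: $\frac{2522}{5751} \approx 0.43853$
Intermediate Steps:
$M = 20$ ($M = 2 \cdot 10 = 20$)
$\frac{2502 + w{\left(M \right)}}{2704 + 3047} = \frac{2502 + 20}{2704 + 3047} = \frac{2522}{5751}$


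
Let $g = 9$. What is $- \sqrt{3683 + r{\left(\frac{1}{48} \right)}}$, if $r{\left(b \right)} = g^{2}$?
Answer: $- 2 \sqrt{941} \approx -61.351$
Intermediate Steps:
$r{\left(b \right)} = 81$ ($r{\left(b \right)} = 9^{2} = 81$)
$- \sqrt{3683 + r{\left(\frac{1}{48} \right)}} = - \sqrt{3683 + 81} = - \sqrt{3764} = - 2 \sqrt{941}$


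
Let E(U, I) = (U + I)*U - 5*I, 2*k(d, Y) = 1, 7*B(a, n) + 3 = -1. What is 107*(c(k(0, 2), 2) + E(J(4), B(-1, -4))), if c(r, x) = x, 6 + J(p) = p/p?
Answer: 24503/7 ≈ 3500.4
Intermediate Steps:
B(a, n) = -4/7 (B(a, n) = -3/7 + (1/7)*(-1) = -3/7 - 1/7 = -4/7)
J(p) = -5 (J(p) = -6 + p/p = -6 + 1 = -5)
k(d, Y) = 1/2 (k(d, Y) = (1/2)*1 = 1/2)
E(U, I) = -5*I + U*(I + U) (E(U, I) = (I + U)*U - 5*I = U*(I + U) - 5*I = -5*I + U*(I + U))
107*(c(k(0, 2), 2) + E(J(4), B(-1, -4))) = 107*(2 + ((-5)**2 - 5*(-4/7) - 4/7*(-5))) = 107*(2 + (25 + 20/7 + 20/7)) = 107*(2 + 215/7) = 107*(229/7) = 24503/7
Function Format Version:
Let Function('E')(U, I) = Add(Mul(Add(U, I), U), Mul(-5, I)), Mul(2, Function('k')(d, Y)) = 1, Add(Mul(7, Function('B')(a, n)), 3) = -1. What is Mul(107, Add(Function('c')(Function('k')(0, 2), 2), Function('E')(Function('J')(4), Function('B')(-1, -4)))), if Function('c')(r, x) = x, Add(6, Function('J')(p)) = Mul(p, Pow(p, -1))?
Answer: Rational(24503, 7) ≈ 3500.4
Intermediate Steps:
Function('B')(a, n) = Rational(-4, 7) (Function('B')(a, n) = Add(Rational(-3, 7), Mul(Rational(1, 7), -1)) = Add(Rational(-3, 7), Rational(-1, 7)) = Rational(-4, 7))
Function('J')(p) = -5 (Function('J')(p) = Add(-6, Mul(p, Pow(p, -1))) = Add(-6, 1) = -5)
Function('k')(d, Y) = Rational(1, 2) (Function('k')(d, Y) = Mul(Rational(1, 2), 1) = Rational(1, 2))
Function('E')(U, I) = Add(Mul(-5, I), Mul(U, Add(I, U))) (Function('E')(U, I) = Add(Mul(Add(I, U), U), Mul(-5, I)) = Add(Mul(U, Add(I, U)), Mul(-5, I)) = Add(Mul(-5, I), Mul(U, Add(I, U))))
Mul(107, Add(Function('c')(Function('k')(0, 2), 2), Function('E')(Function('J')(4), Function('B')(-1, -4)))) = Mul(107, Add(2, Add(Pow(-5, 2), Mul(-5, Rational(-4, 7)), Mul(Rational(-4, 7), -5)))) = Mul(107, Add(2, Add(25, Rational(20, 7), Rational(20, 7)))) = Mul(107, Add(2, Rational(215, 7))) = Mul(107, Rational(229, 7)) = Rational(24503, 7)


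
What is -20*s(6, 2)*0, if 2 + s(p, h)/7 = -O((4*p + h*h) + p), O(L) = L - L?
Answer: 0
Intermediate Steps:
O(L) = 0
s(p, h) = -14 (s(p, h) = -14 + 7*(-1*0) = -14 + 7*0 = -14 + 0 = -14)
-20*s(6, 2)*0 = -20*(-14)*0 = 280*0 = 0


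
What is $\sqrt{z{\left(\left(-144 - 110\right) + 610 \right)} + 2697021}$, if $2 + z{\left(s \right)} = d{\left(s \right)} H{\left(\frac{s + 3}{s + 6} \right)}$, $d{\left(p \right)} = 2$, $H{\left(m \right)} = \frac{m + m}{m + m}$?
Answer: $3 \sqrt{299669} \approx 1642.3$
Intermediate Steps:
$H{\left(m \right)} = 1$ ($H{\left(m \right)} = \frac{2 m}{2 m} = 2 m \frac{1}{2 m} = 1$)
$z{\left(s \right)} = 0$ ($z{\left(s \right)} = -2 + 2 \cdot 1 = -2 + 2 = 0$)
$\sqrt{z{\left(\left(-144 - 110\right) + 610 \right)} + 2697021} = \sqrt{0 + 2697021} = \sqrt{2697021} = 3 \sqrt{299669}$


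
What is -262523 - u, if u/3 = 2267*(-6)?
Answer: -221717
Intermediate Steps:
u = -40806 (u = 3*(2267*(-6)) = 3*(-13602) = -40806)
-262523 - u = -262523 - 1*(-40806) = -262523 + 40806 = -221717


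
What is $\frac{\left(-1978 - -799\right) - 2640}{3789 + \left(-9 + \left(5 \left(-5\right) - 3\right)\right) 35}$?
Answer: $- \frac{3819}{2494} \approx -1.5313$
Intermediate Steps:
$\frac{\left(-1978 - -799\right) - 2640}{3789 + \left(-9 + \left(5 \left(-5\right) - 3\right)\right) 35} = \frac{\left(-1978 + 799\right) - 2640}{3789 + \left(-9 - 28\right) 35} = \frac{-1179 - 2640}{3789 + \left(-9 - 28\right) 35} = - \frac{3819}{3789 - 1295} = - \frac{3819}{2494}$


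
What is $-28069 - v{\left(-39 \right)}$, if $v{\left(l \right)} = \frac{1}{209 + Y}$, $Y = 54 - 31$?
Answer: $- \frac{6512009}{232} \approx -28069.0$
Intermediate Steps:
$Y = 23$ ($Y = 54 - 31 = 23$)
$v{\left(l \right)} = \frac{1}{232}$ ($v{\left(l \right)} = \frac{1}{209 + 23} = \frac{1}{232}$)
$-28069 - v{\left(-39 \right)} = -28069 - \frac{1}{232} = - \frac{6512009}{232}$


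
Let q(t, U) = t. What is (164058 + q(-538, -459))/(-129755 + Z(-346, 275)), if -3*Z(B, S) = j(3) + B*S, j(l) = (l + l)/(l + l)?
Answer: -122640/73529 ≈ -1.6679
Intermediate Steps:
j(l) = 1 (j(l) = (2*l)/((2*l)) = (2*l)*(1/(2*l)) = 1)
Z(B, S) = -⅓ - B*S/3 (Z(B, S) = -(1 + B*S)/3 = -⅓ - B*S/3)
(164058 + q(-538, -459))/(-129755 + Z(-346, 275)) = (164058 - 538)/(-129755 + (-⅓ - ⅓*(-346)*275)) = 163520/(-129755 + (-⅓ + 95150/3)) = 163520/(-129755 + 95149/3) = 163520/(-294116/3) = 163520*(-3/294116) = -122640/73529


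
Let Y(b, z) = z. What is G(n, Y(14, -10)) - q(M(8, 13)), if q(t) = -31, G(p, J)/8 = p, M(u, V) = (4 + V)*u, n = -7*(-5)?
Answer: 311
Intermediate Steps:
n = 35
M(u, V) = u*(4 + V)
G(p, J) = 8*p
G(n, Y(14, -10)) - q(M(8, 13)) = 8*35 - 1*(-31) = 280 + 31 = 311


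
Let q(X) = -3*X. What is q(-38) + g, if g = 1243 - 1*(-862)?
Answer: 2219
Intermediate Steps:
g = 2105 (g = 1243 + 862 = 2105)
q(-38) + g = -3*(-38) + 2105 = 114 + 2105 = 2219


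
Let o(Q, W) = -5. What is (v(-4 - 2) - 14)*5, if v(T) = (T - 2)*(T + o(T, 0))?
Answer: 370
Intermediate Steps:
v(T) = (-5 + T)*(-2 + T) (v(T) = (T - 2)*(T - 5) = (-2 + T)*(-5 + T) = (-5 + T)*(-2 + T))
(v(-4 - 2) - 14)*5 = ((10 + (-4 - 2)² - 7*(-4 - 2)) - 14)*5 = ((10 + (-6)² - 7*(-6)) - 14)*5 = ((10 + 36 + 42) - 14)*5 = (88 - 14)*5 = 74*5 = 370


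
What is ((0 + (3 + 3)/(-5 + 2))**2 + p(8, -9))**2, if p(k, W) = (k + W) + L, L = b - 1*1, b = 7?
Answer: 81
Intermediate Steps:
L = 6 (L = 7 - 1*1 = 7 - 1 = 6)
p(k, W) = 6 + W + k (p(k, W) = (k + W) + 6 = (W + k) + 6 = 6 + W + k)
((0 + (3 + 3)/(-5 + 2))**2 + p(8, -9))**2 = ((0 + (3 + 3)/(-5 + 2))**2 + (6 - 9 + 8))**2 = ((0 + 6/(-3))**2 + 5)**2 = ((0 + 6*(-1/3))**2 + 5)**2 = ((0 - 2)**2 + 5)**2 = ((-2)**2 + 5)**2 = (4 + 5)**2 = 9**2 = 81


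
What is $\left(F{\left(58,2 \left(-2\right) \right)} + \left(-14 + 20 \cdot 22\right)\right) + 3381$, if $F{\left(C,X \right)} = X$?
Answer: $3803$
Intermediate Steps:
$\left(F{\left(58,2 \left(-2\right) \right)} + \left(-14 + 20 \cdot 22\right)\right) + 3381 = \left(2 \left(-2\right) + \left(-14 + 20 \cdot 22\right)\right) + 3381 = \left(-4 + \left(-14 + 440\right)\right) + 3381 = \left(-4 + 426\right) + 3381 = 422 + 3381 = 3803$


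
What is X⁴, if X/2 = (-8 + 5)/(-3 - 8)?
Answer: 1296/14641 ≈ 0.088519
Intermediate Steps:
X = 6/11 (X = 2*((-8 + 5)/(-3 - 8)) = 2*(-3/(-11)) = 2*(-3*(-1/11)) = 2*(3/11) = 6/11 ≈ 0.54545)
X⁴ = (6/11)⁴ = 1296/14641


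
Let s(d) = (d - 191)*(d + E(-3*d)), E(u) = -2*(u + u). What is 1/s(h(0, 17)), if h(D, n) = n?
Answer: -1/38454 ≈ -2.6005e-5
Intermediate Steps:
E(u) = -4*u
s(d) = 13*d*(-191 + d) (s(d) = (d - 191)*(d - (-12)*d) = (-191 + d)*(d + 12*d) = (-191 + d)*(13*d) = 13*d*(-191 + d))
1/s(h(0, 17)) = 1/(13*17*(-191 + 17)) = 1/(13*17*(-174)) = 1/(-38454) = -1/38454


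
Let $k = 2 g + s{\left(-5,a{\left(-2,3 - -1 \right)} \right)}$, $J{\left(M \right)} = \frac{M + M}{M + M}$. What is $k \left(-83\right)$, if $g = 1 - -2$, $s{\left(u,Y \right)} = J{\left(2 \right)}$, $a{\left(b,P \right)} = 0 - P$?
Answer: $-581$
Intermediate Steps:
$a{\left(b,P \right)} = - P$
$J{\left(M \right)} = 1$ ($J{\left(M \right)} = \frac{2 M}{2 M} = 2 M \frac{1}{2 M} = 1$)
$s{\left(u,Y \right)} = 1$
$g = 3$ ($g = 1 + 2 = 3$)
$k = 7$ ($k = 2 \cdot 3 + 1 = 6 + 1 = 7$)
$k \left(-83\right) = 7 \left(-83\right) = -581$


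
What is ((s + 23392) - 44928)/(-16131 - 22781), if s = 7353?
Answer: 14183/38912 ≈ 0.36449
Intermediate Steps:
((s + 23392) - 44928)/(-16131 - 22781) = ((7353 + 23392) - 44928)/(-16131 - 22781) = (30745 - 44928)/(-38912) = -14183*(-1/38912) = 14183/38912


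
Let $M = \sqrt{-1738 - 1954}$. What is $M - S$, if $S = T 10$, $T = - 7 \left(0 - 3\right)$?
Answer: $-210 + 2 i \sqrt{923} \approx -210.0 + 60.762 i$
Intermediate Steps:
$T = 21$ ($T = \left(-7\right) \left(-3\right) = 21$)
$M = 2 i \sqrt{923}$ ($M = \sqrt{-3692} = 2 i \sqrt{923} \approx 60.762 i$)
$S = 210$ ($S = 21 \cdot 10 = 210$)
$M - S = 2 i \sqrt{923} - 210 = -210 + 2 i \sqrt{923}$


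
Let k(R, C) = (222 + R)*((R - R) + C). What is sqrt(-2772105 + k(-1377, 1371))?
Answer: 7*I*sqrt(88890) ≈ 2087.0*I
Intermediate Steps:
k(R, C) = C*(222 + R) (k(R, C) = (222 + R)*(0 + C) = (222 + R)*C = C*(222 + R))
sqrt(-2772105 + k(-1377, 1371)) = sqrt(-2772105 + 1371*(222 - 1377)) = sqrt(-2772105 + 1371*(-1155)) = sqrt(-2772105 - 1583505) = sqrt(-4355610) = 7*I*sqrt(88890)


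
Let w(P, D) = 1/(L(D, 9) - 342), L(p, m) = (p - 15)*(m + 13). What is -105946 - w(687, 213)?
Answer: -425267245/4014 ≈ -1.0595e+5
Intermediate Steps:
L(p, m) = (-15 + p)*(13 + m)
w(P, D) = 1/(-672 + 22*D) (w(P, D) = 1/((-195 - 15*9 + 13*D + 9*D) - 342) = 1/((-195 - 135 + 13*D + 9*D) - 342) = 1/((-330 + 22*D) - 342) = 1/(-672 + 22*D))
-105946 - w(687, 213) = -105946 - 1/(2*(-336 + 11*213)) = -105946 - 1/(2*(-336 + 2343)) = -105946 - 1/(2*2007) = -105946 - 1*1/4014 = -105946 - 1/4014 = -425267245/4014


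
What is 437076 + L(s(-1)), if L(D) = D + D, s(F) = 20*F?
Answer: 437036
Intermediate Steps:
L(D) = 2*D
437076 + L(s(-1)) = 437076 + 2*(20*(-1)) = 437076 + 2*(-20) = 437076 - 40 = 437036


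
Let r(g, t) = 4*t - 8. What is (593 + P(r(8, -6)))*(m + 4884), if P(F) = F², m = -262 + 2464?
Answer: 11458062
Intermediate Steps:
r(g, t) = -8 + 4*t
m = 2202
(593 + P(r(8, -6)))*(m + 4884) = (593 + (-8 + 4*(-6))²)*(2202 + 4884) = (593 + (-8 - 24)²)*7086 = (593 + (-32)²)*7086 = (593 + 1024)*7086 = 1617*7086 = 11458062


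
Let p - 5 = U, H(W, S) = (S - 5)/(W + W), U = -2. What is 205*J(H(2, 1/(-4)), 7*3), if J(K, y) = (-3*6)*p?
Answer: -11070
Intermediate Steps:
H(W, S) = (-5 + S)/(2*W) (H(W, S) = (-5 + S)/((2*W)) = (-5 + S)*(1/(2*W)) = (-5 + S)/(2*W))
p = 3 (p = 5 - 2 = 3)
J(K, y) = -54 (J(K, y) = -3*6*3 = -18*3 = -54)
205*J(H(2, 1/(-4)), 7*3) = 205*(-54) = -11070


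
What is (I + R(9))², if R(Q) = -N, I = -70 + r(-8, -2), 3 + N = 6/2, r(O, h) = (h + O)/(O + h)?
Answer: 4761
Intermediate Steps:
r(O, h) = 1 (r(O, h) = (O + h)/(O + h) = 1)
N = 0 (N = -3 + 6/2 = -3 + 6*(½) = -3 + 3 = 0)
I = -69 (I = -70 + 1 = -69)
R(Q) = 0 (R(Q) = -1*0 = 0)
(I + R(9))² = (-69 + 0)² = (-69)² = 4761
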